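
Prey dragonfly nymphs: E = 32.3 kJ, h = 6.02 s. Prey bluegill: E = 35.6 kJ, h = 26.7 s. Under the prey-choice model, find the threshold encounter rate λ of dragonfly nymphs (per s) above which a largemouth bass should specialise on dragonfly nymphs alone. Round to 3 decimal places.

0.055 per s

Drop bluegill once their profitability E₂/h₂ falls below the rate achievable on dragonfly nymphs alone: E₂/h₂ = λE₁/(1 + λh₁).
Solve for λ: λE₁h₂ = E₂(1 + λh₁) → λ(E₁h₂ − E₂h₁) = E₂ → λ = E₂/(E₁h₂ − E₂h₁).
λ = 35.6/(32.3×26.7 − 35.6×6.02) = 35.6/648.1 = 0.05493 per s.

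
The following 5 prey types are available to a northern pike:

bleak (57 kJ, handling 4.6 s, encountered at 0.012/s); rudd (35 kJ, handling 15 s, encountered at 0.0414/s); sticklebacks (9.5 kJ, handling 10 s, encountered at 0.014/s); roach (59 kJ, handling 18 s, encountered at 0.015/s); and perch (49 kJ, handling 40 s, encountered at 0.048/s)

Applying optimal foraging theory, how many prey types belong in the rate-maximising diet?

Rank by E/h (kJ/s): bleak 12.4, roach 3.28, rudd 2.33, perch 1.23, sticklebacks 0.95. Include each in turn until the next type's E/h falls below the running intake rate.
Rate on top 1: 0.6482. roach: 3.28 > 0.6482 → include.
Rate on top 2: 1.184. rudd: 2.33 > 1.184 → include.
Rate on top 3: 1.551. perch: 1.23 < 1.551 → exclude; stop.
Optimal diet: bleak, roach, rudd — 3 of 5 types.

3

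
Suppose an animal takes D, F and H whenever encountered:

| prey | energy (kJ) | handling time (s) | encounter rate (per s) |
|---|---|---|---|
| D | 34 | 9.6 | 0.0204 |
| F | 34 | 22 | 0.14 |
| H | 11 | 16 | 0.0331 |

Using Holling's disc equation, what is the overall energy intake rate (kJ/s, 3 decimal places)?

R = (0.0204×34 + 0.14×34 + 0.0331×11) / (1 + 0.0204×9.6 + 0.14×22 + 0.0331×16) = 5.818/4.805 = 1.211 kJ/s.

1.211 kJ/s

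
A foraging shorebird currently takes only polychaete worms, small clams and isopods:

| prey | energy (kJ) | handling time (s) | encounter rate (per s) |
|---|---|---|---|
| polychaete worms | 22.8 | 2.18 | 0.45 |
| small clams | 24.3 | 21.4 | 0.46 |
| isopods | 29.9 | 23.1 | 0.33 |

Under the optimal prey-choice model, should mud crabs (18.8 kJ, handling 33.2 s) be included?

No

Intake rate on the current diet: R = (0.45×22.8 + 0.46×24.3 + 0.33×29.9) / (1 + 0.45×2.18 + 0.46×21.4 + 0.33×23.1) = 31.3/19.45 = 1.61 kJ/s.
mud crabs: E/h = 18.8/33.2 = 0.5663 kJ/s.
0.5663 < 1.61, so adding mud crabs would lower the average — exclude it.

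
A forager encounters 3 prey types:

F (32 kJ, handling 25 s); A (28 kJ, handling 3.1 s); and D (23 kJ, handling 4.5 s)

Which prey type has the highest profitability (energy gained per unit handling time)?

A

Profitability E/h (kJ/s): F = 32/25 = 1.28, A = 28/3.1 = 9.03, D = 23/4.5 = 5.11.
Ranked: A > D > F.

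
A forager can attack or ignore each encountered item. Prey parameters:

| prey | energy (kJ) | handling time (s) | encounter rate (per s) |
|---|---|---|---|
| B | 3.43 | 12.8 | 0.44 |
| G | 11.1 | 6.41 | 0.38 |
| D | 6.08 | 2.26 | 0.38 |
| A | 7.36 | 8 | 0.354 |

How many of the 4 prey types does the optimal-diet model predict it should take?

2

Profitabilities (E/h, kJ/s): D 2.69, G 1.73, A 0.92, B 0.268. Add prey in this order while the next type's profitability exceeds the intake rate on those already taken.
Rate on top 1: 1.243. G: 1.73 > 1.243 → include.
Rate on top 2: 1.52. A: 0.92 < 1.52 → exclude; stop.
Optimal diet: D, G — 2 of 4 types.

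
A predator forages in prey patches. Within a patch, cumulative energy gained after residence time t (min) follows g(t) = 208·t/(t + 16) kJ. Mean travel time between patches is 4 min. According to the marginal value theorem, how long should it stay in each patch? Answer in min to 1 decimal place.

Maximise g(t)/(T+t): set derivative to zero → g'(t)(T+t) = g(t).
g'(t) = 208·16/(t + 16)². Setting 208·16/(t+16)² = 208t/[(t+16)(4+t)] gives 16(4+t) = t(t+16), so t² = 16×4 = 64.
t* = √64 = 8 min.

8.0 min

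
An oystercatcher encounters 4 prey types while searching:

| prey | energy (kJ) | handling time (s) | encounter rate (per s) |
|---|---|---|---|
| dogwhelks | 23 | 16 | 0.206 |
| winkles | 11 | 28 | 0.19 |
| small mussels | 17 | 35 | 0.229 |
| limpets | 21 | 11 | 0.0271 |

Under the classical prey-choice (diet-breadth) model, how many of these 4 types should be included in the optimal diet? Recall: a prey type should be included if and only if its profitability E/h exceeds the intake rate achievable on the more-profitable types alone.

E/h in descending order: limpets 1.91, dogwhelks 1.44, small mussels 0.486, winkles 0.393 kJ/s. The optimal diet is the largest prefix of this list for which every included type satisfies E_i/h_i > R on the types above it.
Rate on top 1: 0.4384. dogwhelks: 1.44 > 0.4384 → include.
Rate on top 2: 1.155. small mussels: 0.486 < 1.155 → exclude; stop.
Optimal diet: limpets, dogwhelks — 2 of 4 types.

2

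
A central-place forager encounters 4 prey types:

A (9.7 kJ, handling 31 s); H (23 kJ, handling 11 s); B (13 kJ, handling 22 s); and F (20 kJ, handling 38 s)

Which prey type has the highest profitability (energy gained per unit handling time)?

H

In descending order of E/h:
H: 23/11 = 2.09 kJ/s
B: 13/22 = 0.591 kJ/s
F: 20/38 = 0.526 kJ/s
A: 9.7/31 = 0.313 kJ/s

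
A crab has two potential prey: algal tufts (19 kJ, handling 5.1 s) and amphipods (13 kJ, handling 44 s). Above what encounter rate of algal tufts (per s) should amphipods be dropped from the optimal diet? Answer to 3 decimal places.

0.017 per s

The zero-one rule: include amphipods iff E₂/h₂ > λE₁/(1+λh₁). Equality gives the switch point.
λE₁h₂ = E₂ + λE₂h₁ ⇒ λ = E₂/(E₁h₂ − E₂h₁) = 13/(836 − 66.3) = 0.01689 per s.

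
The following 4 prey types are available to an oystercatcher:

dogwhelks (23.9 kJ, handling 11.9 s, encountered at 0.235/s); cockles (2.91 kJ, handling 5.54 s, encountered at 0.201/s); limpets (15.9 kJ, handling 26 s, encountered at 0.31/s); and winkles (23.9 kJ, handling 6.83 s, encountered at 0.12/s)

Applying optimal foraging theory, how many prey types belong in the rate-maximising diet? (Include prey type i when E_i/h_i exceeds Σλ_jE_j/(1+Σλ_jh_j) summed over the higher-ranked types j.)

E/h in descending order: winkles 3.5, dogwhelks 2.01, limpets 0.612, cockles 0.525 kJ/s. The optimal diet is the largest prefix of this list for which every included type satisfies E_i/h_i > R on the types above it.
Rate on top 1: 1.576. dogwhelks: 2.01 > 1.576 → include.
Rate on top 2: 1.838. limpets: 0.612 < 1.838 → exclude; stop.
Optimal diet: winkles, dogwhelks — 2 of 4 types.

2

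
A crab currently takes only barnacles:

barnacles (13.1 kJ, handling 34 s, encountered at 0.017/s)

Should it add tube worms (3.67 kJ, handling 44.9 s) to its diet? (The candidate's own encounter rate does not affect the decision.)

No

Intake rate on the current diet: R = (0.017×13.1) / (1 + 0.017×34) = 0.2227/1.578 = 0.1411 kJ/s.
Profitability of tube worms: 3.67/44.9 = 0.08174 kJ/s.
Since 0.08174 < R, time spent handling tube worms is better spent searching.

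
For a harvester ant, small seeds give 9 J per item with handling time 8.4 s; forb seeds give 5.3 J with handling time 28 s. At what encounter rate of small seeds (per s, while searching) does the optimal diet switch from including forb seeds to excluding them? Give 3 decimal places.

At the threshold, the rate on small seeds alone equals the profitability of forb seeds: λ·9/(1 + λ·8.4) = 5.3/28 = 0.1893.
Rearranging, λ(9 − 0.1893×8.4) = 0.1893, so λ = 0.1893/7.41 = 0.02554 per s.

0.026 per s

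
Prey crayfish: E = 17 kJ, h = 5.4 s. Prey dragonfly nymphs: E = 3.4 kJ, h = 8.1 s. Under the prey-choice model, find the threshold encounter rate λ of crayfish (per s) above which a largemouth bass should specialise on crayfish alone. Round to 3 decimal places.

Drop dragonfly nymphs once their profitability E₂/h₂ falls below the rate achievable on crayfish alone: E₂/h₂ = λE₁/(1 + λh₁).
Solve for λ: λE₁h₂ = E₂(1 + λh₁) → λ(E₁h₂ − E₂h₁) = E₂ → λ = E₂/(E₁h₂ − E₂h₁).
λ = 3.4/(17×8.1 − 3.4×5.4) = 3.4/119.3 = 0.02849 per s.

0.028 per s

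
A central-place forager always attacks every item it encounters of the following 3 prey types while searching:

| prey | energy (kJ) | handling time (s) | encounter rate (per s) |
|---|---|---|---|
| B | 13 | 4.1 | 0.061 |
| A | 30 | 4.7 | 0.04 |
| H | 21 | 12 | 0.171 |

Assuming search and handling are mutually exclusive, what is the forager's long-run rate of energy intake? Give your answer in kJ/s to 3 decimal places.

Energy encountered per unit search time: 0.061×13 + 0.04×30 + 0.171×21 = 5.584 kJ/s.
Handling time per unit search time: 0.061×4.1 + 0.04×4.7 + 0.171×12 = 2.49.
Rate = 5.584/(1 + 2.49) = 1.6 kJ/s.

1.600 kJ/s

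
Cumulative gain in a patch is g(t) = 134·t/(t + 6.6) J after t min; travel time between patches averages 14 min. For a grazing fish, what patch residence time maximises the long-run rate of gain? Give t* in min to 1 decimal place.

9.6 min

Optimal t* satisfies g'(t*) = g(t*)/(T + t*).
g'(t) = 134·6.6/(t + 6.6)². Setting 134·6.6/(t+6.6)² = 134t/[(t+6.6)(14+t)] gives 6.6(14+t) = t(t+6.6), so t² = 6.6×14 = 92.4.
t* = √92.4 = 9.612 min.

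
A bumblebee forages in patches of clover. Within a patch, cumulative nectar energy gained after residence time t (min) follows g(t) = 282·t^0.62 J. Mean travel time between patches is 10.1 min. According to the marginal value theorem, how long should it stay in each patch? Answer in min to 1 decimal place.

16.5 min

By the marginal value theorem, leave when the instantaneous gain rate g'(t) equals the habitat-wide average g(t)/(T + t).
g'(t) = 0.62·282·t^-0.38. Setting 0.62·282·t^-0.38 = 282·t^0.62/(10.1+t) gives 0.62(10.1+t) = t, so 0.38·t = 0.62×10.1.
t* = 0.62×10.1/0.38 = 16.48 min.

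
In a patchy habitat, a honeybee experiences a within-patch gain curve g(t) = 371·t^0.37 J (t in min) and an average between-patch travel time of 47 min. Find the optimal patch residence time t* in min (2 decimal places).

By the marginal value theorem, leave when the instantaneous gain rate g'(t) equals the habitat-wide average g(t)/(T + t).
g'(t) = 0.37·371·t^-0.63. Setting 0.37·371·t^-0.63 = 371·t^0.37/(47+t) gives 0.37(47+t) = t, so 0.63·t = 0.37×47.
t* = 0.37×47/0.63 = 27.6 min.

27.60 min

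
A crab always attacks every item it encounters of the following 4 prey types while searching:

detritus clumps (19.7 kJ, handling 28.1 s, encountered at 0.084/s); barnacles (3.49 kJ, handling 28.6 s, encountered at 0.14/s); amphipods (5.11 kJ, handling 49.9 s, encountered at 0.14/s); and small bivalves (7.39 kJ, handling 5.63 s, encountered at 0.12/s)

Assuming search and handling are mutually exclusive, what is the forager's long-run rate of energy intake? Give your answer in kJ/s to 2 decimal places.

Energy encountered per unit search time: 0.084×19.7 + 0.14×3.49 + 0.14×5.11 + 0.12×7.39 = 3.746 kJ/s.
Handling time per unit search time: 0.084×28.1 + 0.14×28.6 + 0.14×49.9 + 0.12×5.63 = 14.03.
Rate = 3.746/(1 + 14.03) = 0.2493 kJ/s.

0.25 kJ/s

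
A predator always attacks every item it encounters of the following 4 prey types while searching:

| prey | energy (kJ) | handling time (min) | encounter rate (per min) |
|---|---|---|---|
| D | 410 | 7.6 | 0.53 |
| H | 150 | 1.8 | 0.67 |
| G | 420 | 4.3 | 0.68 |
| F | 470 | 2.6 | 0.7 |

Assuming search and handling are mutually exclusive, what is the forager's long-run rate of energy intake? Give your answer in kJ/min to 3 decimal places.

84.934 kJ/min

R = (0.53×410 + 0.67×150 + 0.68×420 + 0.7×470) / (1 + 0.53×7.6 + 0.67×1.8 + 0.68×4.3 + 0.7×2.6) = 932.4/10.98 = 84.93 kJ/min.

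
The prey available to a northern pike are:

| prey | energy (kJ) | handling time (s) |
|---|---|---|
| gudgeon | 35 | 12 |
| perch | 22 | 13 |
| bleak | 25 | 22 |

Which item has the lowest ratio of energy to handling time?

In descending order of E/h:
gudgeon: 35/12 = 2.92 kJ/s
perch: 22/13 = 1.69 kJ/s
bleak: 25/22 = 1.14 kJ/s

bleak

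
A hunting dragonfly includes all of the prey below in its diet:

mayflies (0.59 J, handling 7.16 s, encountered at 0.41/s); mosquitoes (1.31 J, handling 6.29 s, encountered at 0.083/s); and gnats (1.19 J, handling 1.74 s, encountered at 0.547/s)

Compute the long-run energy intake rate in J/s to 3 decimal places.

0.185 J/s

R = (0.41×0.59 + 0.083×1.31 + 0.547×1.19) / (1 + 0.41×7.16 + 0.083×6.29 + 0.547×1.74) = 1.002/5.409 = 0.1852 J/s.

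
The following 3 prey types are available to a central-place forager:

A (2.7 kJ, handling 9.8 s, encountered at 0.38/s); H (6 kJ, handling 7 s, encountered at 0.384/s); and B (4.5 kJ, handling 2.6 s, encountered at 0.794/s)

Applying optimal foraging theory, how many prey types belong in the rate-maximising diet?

E/h in descending order: B 1.73, H 0.857, A 0.276 kJ/s. The optimal diet is the largest prefix of this list for which every included type satisfies E_i/h_i > R on the types above it.
Rate on top 1: 1.166. H: 0.857 < 1.166 → exclude; stop.
Optimal diet: B — 1 of 3 types.

1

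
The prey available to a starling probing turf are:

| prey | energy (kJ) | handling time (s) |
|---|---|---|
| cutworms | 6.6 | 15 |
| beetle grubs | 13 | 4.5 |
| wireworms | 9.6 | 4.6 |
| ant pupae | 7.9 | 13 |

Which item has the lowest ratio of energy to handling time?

Profitability E/h (kJ/s): cutworms = 6.6/15 = 0.44, beetle grubs = 13/4.5 = 2.89, wireworms = 9.6/4.6 = 2.09, ant pupae = 7.9/13 = 0.608.
Ranked: beetle grubs > wireworms > ant pupae > cutworms.

cutworms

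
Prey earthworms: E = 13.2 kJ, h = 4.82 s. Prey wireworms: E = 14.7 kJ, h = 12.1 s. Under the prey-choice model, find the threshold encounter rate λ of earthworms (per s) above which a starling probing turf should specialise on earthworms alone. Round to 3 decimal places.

0.165 per s

Drop wireworms once their profitability E₂/h₂ falls below the rate achievable on earthworms alone: E₂/h₂ = λE₁/(1 + λh₁).
Solve for λ: λE₁h₂ = E₂(1 + λh₁) → λ(E₁h₂ − E₂h₁) = E₂ → λ = E₂/(E₁h₂ − E₂h₁).
λ = 14.7/(13.2×12.1 − 14.7×4.82) = 14.7/88.87 = 0.1654 per s.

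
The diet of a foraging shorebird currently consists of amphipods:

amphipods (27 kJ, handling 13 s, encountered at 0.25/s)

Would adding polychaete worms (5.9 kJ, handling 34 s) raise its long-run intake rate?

No

Intake rate on the current diet: R = (0.25×27) / (1 + 0.25×13) = 6.75/4.25 = 1.588 kJ/s.
polychaete worms: E/h = 5.9/34 = 0.1735 kJ/s.
0.1735 < 1.588, so adding polychaete worms would lower the average — exclude it.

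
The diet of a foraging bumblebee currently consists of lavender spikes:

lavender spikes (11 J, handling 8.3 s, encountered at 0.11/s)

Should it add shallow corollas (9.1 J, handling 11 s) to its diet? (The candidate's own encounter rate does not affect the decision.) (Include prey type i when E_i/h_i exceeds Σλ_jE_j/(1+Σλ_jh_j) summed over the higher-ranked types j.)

Current rate: (0.11×11)/(1 + 0.11×8.3) = 0.6325 J/s.
shallow corollas: E/h = 9.1/11 = 0.8273 J/s.
Since 0.8273 > R, including shallow corollas increases the long-run rate.

Yes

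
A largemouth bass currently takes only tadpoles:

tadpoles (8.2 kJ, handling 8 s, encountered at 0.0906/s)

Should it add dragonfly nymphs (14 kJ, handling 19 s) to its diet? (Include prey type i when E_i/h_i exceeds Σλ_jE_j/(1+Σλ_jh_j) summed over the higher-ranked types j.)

Yes

Intake rate on the current diet: R = (0.0906×8.2) / (1 + 0.0906×8) = 0.7429/1.725 = 0.4307 kJ/s.
dragonfly nymphs: E/h = 14/19 = 0.7368 kJ/s.
Since 0.7368 > R, including dragonfly nymphs increases the long-run rate.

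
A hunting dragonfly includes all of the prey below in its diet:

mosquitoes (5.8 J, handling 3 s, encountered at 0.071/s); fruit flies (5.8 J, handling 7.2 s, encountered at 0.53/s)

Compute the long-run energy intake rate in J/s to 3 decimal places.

R = Σλ_iE_i / (1 + Σλ_ih_i)
Numerator: 0.071×5.8 + 0.53×5.8 = 3.486
Denominator: 1 + 0.071×3 + 0.53×7.2 = 5.029
R = 3.486/5.029 = 0.6931 J/s

0.693 J/s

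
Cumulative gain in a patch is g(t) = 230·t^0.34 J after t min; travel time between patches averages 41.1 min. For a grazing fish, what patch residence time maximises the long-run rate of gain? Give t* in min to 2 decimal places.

By the marginal value theorem, leave when the instantaneous gain rate g'(t) equals the habitat-wide average g(t)/(T + t).
g'(t) = 0.34·230·t^-0.66. Setting 0.34·230·t^-0.66 = 230·t^0.34/(41.1+t) gives 0.34(41.1+t) = t, so 0.66·t = 0.34×41.1.
t* = 0.34×41.1/0.66 = 21.17 min.

21.17 min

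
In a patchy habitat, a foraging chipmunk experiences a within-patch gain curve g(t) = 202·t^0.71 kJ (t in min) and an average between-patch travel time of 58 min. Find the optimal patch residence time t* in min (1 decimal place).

Optimal t* satisfies g'(t*) = g(t*)/(T + t*).
g'(t) = 0.71·202·t^-0.29. Setting 0.71·202·t^-0.29 = 202·t^0.71/(58+t) gives 0.71(58+t) = t, so 0.29·t = 0.71×58.
t* = 0.71×58/0.29 = 142 min.

142.0 min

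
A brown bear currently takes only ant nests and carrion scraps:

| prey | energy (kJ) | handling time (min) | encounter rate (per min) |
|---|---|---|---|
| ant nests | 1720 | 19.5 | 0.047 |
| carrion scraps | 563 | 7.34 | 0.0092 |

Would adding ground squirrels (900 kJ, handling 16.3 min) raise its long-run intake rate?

Yes

On ant nests and carrion scraps alone, R = ΣλE/(1+Σλh) = 86.02/1.984 = 43.36 kJ/min.
ground squirrels: E/h = 900/16.3 = 55.21 kJ/min.
55.21 > 43.36, so adding ground squirrels raises the average — include it.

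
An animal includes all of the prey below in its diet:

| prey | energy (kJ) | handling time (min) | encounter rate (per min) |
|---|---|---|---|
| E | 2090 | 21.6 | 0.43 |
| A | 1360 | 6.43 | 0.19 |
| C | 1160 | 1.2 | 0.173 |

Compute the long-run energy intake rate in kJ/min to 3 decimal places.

R = Σλ_iE_i / (1 + Σλ_ih_i)
Numerator: 0.43×2090 + 0.19×1360 + 0.173×1160 = 1358
Denominator: 1 + 0.43×21.6 + 0.19×6.43 + 0.173×1.2 = 11.72
R = 1358/11.72 = 115.9 kJ/min

115.878 kJ/min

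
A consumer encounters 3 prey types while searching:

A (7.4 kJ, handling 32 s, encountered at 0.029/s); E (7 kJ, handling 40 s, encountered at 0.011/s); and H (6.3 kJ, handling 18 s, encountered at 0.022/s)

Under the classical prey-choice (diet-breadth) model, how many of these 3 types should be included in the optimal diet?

E/h in descending order: H 0.35, A 0.231, E 0.175 kJ/s. The optimal diet is the largest prefix of this list for which every included type satisfies E_i/h_i > R on the types above it.
Rate on top 1: 0.09928. A: 0.231 > 0.09928 → include.
Rate on top 2: 0.152. E: 0.175 > 0.152 → include.
Optimal diet: H, A, E — 3 of 3 types.

3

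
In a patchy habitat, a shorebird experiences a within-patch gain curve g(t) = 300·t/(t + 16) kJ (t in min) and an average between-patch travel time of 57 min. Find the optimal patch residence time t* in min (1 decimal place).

Maximise g(t)/(T+t): set derivative to zero → g'(t)(T+t) = g(t).
g'(t) = 300·16/(t + 16)². Setting 300·16/(t+16)² = 300t/[(t+16)(57+t)] gives 16(57+t) = t(t+16), so t² = 16×57 = 912.
t* = √912 = 30.2 min.

30.2 min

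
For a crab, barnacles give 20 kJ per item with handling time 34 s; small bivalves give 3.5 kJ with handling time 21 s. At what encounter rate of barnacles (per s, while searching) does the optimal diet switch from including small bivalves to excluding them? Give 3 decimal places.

At the threshold, the rate on barnacles alone equals the profitability of small bivalves: λ·20/(1 + λ·34) = 3.5/21 = 0.1667.
Rearranging, λ(20 − 0.1667×34) = 0.1667, so λ = 0.1667/14.33 = 0.01163 per s.

0.012 per s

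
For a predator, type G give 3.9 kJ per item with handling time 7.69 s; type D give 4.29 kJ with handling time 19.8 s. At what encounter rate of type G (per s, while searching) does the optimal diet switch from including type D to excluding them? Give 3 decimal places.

0.097 per s

Drop type D once their profitability E₂/h₂ falls below the rate achievable on type G alone: E₂/h₂ = λE₁/(1 + λh₁).
Solve for λ: λE₁h₂ = E₂(1 + λh₁) → λ(E₁h₂ − E₂h₁) = E₂ → λ = E₂/(E₁h₂ − E₂h₁).
λ = 4.29/(3.9×19.8 − 4.29×7.69) = 4.29/44.23 = 0.09699 per s.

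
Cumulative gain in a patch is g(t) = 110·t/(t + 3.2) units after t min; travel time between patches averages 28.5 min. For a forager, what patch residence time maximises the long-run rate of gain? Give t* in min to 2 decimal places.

Optimal t* satisfies g'(t*) = g(t*)/(T + t*).
g'(t) = 110·3.2/(t + 3.2)². Setting 110·3.2/(t+3.2)² = 110t/[(t+3.2)(28.5+t)] gives 3.2(28.5+t) = t(t+3.2), so t² = 3.2×28.5 = 91.2.
t* = √91.2 = 9.55 min.

9.55 min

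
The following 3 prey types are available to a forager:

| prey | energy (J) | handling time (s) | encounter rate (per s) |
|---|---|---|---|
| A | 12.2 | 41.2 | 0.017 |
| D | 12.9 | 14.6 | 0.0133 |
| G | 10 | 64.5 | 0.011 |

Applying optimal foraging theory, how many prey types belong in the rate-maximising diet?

Rank by E/h (J/s): D 0.884, A 0.296, G 0.155. Include each in turn until the next type's E/h falls below the running intake rate.
Rate on top 1: 0.1437. A: 0.296 > 0.1437 → include.
Rate on top 2: 0.2. G: 0.155 < 0.2 → exclude; stop.
Optimal diet: D, A — 2 of 3 types.

2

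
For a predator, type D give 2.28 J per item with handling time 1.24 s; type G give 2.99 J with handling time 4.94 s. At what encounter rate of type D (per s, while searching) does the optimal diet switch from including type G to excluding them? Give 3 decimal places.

Drop type G once their profitability E₂/h₂ falls below the rate achievable on type D alone: E₂/h₂ = λE₁/(1 + λh₁).
Solve for λ: λE₁h₂ = E₂(1 + λh₁) → λ(E₁h₂ − E₂h₁) = E₂ → λ = E₂/(E₁h₂ − E₂h₁).
λ = 2.99/(2.28×4.94 − 2.99×1.24) = 2.99/7.556 = 0.3957 per s.

0.396 per s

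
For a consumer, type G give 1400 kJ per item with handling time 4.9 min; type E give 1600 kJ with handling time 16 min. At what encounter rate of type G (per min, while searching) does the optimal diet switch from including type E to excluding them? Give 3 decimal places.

0.110 per min

Drop type E once their profitability E₂/h₂ falls below the rate achievable on type G alone: E₂/h₂ = λE₁/(1 + λh₁).
Solve for λ: λE₁h₂ = E₂(1 + λh₁) → λ(E₁h₂ − E₂h₁) = E₂ → λ = E₂/(E₁h₂ − E₂h₁).
λ = 1600/(1400×16 − 1600×4.9) = 1600/1.456e+04 = 0.1099 per min.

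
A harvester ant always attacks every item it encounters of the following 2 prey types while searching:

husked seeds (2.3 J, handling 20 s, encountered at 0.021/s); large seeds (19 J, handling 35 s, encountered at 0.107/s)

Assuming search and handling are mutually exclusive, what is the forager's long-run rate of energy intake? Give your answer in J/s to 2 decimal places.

R = Σλ_iE_i / (1 + Σλ_ih_i)
Numerator: 0.021×2.3 + 0.107×19 = 2.081
Denominator: 1 + 0.021×20 + 0.107×35 = 5.165
R = 2.081/5.165 = 0.403 J/s

0.40 J/s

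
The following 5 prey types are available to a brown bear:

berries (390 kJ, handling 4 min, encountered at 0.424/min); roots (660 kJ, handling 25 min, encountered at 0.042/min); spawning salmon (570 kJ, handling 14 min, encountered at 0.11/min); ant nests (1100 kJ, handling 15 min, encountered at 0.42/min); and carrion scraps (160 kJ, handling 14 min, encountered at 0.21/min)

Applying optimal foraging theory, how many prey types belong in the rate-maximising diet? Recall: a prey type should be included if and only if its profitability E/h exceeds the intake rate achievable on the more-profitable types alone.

E/h in descending order: berries 97.5, ant nests 73.3, spawning salmon 40.7, roots 26.4, carrion scraps 11.4 kJ/min. The optimal diet is the largest prefix of this list for which every included type satisfies E_i/h_i > R on the types above it.
Rate on top 1: 61.34. ant nests: 73.3 > 61.34 → include.
Rate on top 2: 69.74. spawning salmon: 40.7 < 69.74 → exclude; stop.
Optimal diet: berries, ant nests — 2 of 5 types.

2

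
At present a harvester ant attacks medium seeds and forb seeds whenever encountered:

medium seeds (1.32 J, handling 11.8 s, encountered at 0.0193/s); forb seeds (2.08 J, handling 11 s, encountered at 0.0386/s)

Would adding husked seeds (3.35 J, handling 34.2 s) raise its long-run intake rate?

Current rate: (0.0193×1.32 + 0.0386×2.08)/(1 + 0.0193×11.8 + 0.0386×11) = 0.06401 J/s.
Profitability of husked seeds: 3.35/34.2 = 0.09795 J/s.
0.09795 > 0.06401, so adding husked seeds raises the average — include it.

Yes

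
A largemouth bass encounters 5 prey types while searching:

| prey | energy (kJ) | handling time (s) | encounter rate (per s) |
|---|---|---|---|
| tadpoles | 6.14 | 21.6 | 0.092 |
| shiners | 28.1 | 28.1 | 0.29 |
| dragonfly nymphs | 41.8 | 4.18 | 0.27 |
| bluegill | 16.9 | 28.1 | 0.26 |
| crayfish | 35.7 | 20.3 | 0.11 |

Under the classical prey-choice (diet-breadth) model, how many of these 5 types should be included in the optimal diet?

1

Profitabilities (E/h, kJ/s): dragonfly nymphs 10, crayfish 1.76, shiners 1, bluegill 0.601, tadpoles 0.284. Add prey in this order while the next type's profitability exceeds the intake rate on those already taken.
Rate on top 1: 5.302. crayfish: 1.76 < 5.302 → exclude; stop.
Optimal diet: dragonfly nymphs — 1 of 5 types.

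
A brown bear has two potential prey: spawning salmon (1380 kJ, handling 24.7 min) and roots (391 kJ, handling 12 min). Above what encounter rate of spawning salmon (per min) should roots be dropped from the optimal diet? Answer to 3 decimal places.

0.057 per min

Drop roots once their profitability E₂/h₂ falls below the rate achievable on spawning salmon alone: E₂/h₂ = λE₁/(1 + λh₁).
Solve for λ: λE₁h₂ = E₂(1 + λh₁) → λ(E₁h₂ − E₂h₁) = E₂ → λ = E₂/(E₁h₂ − E₂h₁).
λ = 391/(1380×12 − 391×24.7) = 391/6902 = 0.05665 per min.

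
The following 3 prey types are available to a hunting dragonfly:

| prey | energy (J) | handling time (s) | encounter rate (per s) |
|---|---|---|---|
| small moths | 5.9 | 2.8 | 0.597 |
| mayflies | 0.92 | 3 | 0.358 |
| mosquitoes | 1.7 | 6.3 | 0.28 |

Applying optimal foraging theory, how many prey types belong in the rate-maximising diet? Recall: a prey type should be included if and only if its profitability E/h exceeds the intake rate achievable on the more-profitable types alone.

Rank by E/h (J/s): small moths 2.11, mayflies 0.307, mosquitoes 0.27. Include each in turn until the next type's E/h falls below the running intake rate.
Rate on top 1: 1.318. mayflies: 0.307 < 1.318 → exclude; stop.
Optimal diet: small moths — 1 of 3 types.

1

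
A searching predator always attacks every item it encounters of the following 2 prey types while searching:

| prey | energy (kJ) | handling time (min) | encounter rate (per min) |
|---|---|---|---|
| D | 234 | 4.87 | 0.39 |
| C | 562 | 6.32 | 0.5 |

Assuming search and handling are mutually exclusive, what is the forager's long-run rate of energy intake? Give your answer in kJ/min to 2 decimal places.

R = Σλ_iE_i / (1 + Σλ_ih_i)
Numerator: 0.39×234 + 0.5×562 = 372.3
Denominator: 1 + 0.39×4.87 + 0.5×6.32 = 6.059
R = 372.3/6.059 = 61.44 kJ/min

61.44 kJ/min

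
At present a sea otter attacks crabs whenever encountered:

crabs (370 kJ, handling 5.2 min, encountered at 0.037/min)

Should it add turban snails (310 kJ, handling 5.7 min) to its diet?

Intake rate on the current diet: R = (0.037×370) / (1 + 0.037×5.2) = 13.69/1.192 = 11.48 kJ/min.
Profitability of turban snails: 310/5.7 = 54.39 kJ/min.
54.39 > 11.48, so adding turban snails raises the average — include it.

Yes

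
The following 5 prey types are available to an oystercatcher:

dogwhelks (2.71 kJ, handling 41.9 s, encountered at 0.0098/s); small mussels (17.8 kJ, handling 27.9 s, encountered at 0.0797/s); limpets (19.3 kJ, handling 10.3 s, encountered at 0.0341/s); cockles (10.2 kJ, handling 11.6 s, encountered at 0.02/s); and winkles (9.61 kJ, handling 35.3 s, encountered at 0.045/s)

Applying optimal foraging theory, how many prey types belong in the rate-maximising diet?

3

Rank by E/h (kJ/s): limpets 1.87, cockles 0.879, small mussels 0.638, winkles 0.272, dogwhelks 0.0647. Include each in turn until the next type's E/h falls below the running intake rate.
Rate on top 1: 0.4871. cockles: 0.879 > 0.4871 → include.
Rate on top 2: 0.5445. small mussels: 0.638 > 0.5445 → include.
Rate on top 3: 0.5991. winkles: 0.272 < 0.5991 → exclude; stop.
Optimal diet: limpets, cockles, small mussels — 3 of 5 types.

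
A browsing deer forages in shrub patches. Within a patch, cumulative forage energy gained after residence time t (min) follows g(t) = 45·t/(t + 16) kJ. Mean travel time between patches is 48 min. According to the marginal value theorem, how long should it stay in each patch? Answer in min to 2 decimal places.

Optimal t* satisfies g'(t*) = g(t*)/(T + t*).
g'(t) = 45·16/(t + 16)². Setting 45·16/(t+16)² = 45t/[(t+16)(48+t)] gives 16(48+t) = t(t+16), so t² = 16×48 = 768.
t* = √768 = 27.71 min.

27.71 min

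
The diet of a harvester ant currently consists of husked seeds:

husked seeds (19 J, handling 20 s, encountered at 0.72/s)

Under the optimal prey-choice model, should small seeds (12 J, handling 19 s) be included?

No

Current rate: (0.72×19)/(1 + 0.72×20) = 0.8883 J/s.
Profitability of small seeds: 12/19 = 0.6316 J/s.
Since 0.6316 < R, time spent handling small seeds is better spent searching.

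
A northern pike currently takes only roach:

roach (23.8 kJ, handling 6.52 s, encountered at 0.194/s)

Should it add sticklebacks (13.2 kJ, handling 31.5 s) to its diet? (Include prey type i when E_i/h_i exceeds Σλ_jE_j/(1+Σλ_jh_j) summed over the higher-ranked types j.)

Intake rate on the current diet: R = (0.194×23.8) / (1 + 0.194×6.52) = 4.617/2.265 = 2.039 kJ/s.
Profitability of sticklebacks: 13.2/31.5 = 0.419 kJ/s.
Since 0.419 < R, time spent handling sticklebacks is better spent searching.

No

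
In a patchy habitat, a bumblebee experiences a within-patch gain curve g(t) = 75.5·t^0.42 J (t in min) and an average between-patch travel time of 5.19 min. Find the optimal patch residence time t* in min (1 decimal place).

3.8 min

Maximise g(t)/(T+t): set derivative to zero → g'(t)(T+t) = g(t).
g'(t) = 0.42·75.5·t^-0.58. Setting 0.42·75.5·t^-0.58 = 75.5·t^0.42/(5.19+t) gives 0.42(5.19+t) = t, so 0.58·t = 0.42×5.19.
t* = 0.42×5.19/0.58 = 3.758 min.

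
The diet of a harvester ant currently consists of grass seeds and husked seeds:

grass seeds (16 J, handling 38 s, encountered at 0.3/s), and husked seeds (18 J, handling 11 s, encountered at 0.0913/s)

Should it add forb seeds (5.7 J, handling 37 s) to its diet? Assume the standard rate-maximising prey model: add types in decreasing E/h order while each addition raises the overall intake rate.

Current rate: (0.3×16 + 0.0913×18)/(1 + 0.3×38 + 0.0913×11) = 0.4807 J/s.
Profitability of forb seeds: 5.7/37 = 0.1541 J/s.
Since 0.1541 < R, time spent handling forb seeds is better spent searching.

No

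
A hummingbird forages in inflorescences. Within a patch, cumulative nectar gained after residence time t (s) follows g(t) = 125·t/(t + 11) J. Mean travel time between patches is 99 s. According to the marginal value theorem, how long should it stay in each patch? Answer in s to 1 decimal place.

33.0 s

Optimal t* satisfies g'(t*) = g(t*)/(T + t*).
g'(t) = 125·11/(t + 11)². Setting 125·11/(t+11)² = 125t/[(t+11)(99+t)] gives 11(99+t) = t(t+11), so t² = 11×99 = 1089.
t* = √1089 = 33 s.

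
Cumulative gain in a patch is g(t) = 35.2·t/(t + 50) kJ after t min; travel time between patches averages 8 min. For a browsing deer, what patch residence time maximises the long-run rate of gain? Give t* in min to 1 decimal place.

20.0 min

Optimal t* satisfies g'(t*) = g(t*)/(T + t*).
g'(t) = 35.2·50/(t + 50)². Setting 35.2·50/(t+50)² = 35.2t/[(t+50)(8+t)] gives 50(8+t) = t(t+50), so t² = 50×8 = 400.
t* = √400 = 20 min.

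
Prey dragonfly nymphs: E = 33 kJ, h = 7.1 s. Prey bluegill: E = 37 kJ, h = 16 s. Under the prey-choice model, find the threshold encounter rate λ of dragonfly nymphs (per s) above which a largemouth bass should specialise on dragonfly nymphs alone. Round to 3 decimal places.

0.139 per s

Drop bluegill once their profitability E₂/h₂ falls below the rate achievable on dragonfly nymphs alone: E₂/h₂ = λE₁/(1 + λh₁).
Solve for λ: λE₁h₂ = E₂(1 + λh₁) → λ(E₁h₂ − E₂h₁) = E₂ → λ = E₂/(E₁h₂ − E₂h₁).
λ = 37/(33×16 − 37×7.1) = 37/265.3 = 0.1395 per s.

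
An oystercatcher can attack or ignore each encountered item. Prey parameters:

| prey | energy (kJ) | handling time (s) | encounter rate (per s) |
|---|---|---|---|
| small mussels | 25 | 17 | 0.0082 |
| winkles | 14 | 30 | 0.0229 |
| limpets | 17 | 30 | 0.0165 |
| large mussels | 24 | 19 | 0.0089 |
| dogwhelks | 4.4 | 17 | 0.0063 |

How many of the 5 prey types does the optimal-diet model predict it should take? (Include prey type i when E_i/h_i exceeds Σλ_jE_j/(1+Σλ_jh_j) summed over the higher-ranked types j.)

4

E/h in descending order: small mussels 1.47, large mussels 1.26, limpets 0.567, winkles 0.467, dogwhelks 0.259 kJ/s. The optimal diet is the largest prefix of this list for which every included type satisfies E_i/h_i > R on the types above it.
Rate on top 1: 0.1799. large mussels: 1.26 > 0.1799 → include.
Rate on top 2: 0.3199. limpets: 0.567 > 0.3199 → include.
Rate on top 3: 0.3876. winkles: 0.467 > 0.3876 → include.
Rate on top 4: 0.4094. dogwhelks: 0.259 < 0.4094 → exclude; stop.
Optimal diet: small mussels, large mussels, limpets, winkles — 4 of 5 types.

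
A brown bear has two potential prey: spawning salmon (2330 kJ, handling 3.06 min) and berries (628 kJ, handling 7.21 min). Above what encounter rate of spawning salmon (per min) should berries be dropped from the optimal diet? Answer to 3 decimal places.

0.042 per min

Drop berries once their profitability E₂/h₂ falls below the rate achievable on spawning salmon alone: E₂/h₂ = λE₁/(1 + λh₁).
Solve for λ: λE₁h₂ = E₂(1 + λh₁) → λ(E₁h₂ − E₂h₁) = E₂ → λ = E₂/(E₁h₂ − E₂h₁).
λ = 628/(2330×7.21 − 628×3.06) = 628/1.488e+04 = 0.04221 per min.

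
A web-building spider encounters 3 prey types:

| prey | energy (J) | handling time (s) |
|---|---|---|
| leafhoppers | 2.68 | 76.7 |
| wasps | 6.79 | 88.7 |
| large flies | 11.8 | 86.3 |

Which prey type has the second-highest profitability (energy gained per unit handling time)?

wasps

Profitability E/h (J/s): leafhoppers = 2.68/76.7 = 0.0349, wasps = 6.79/88.7 = 0.0766, large flies = 11.8/86.3 = 0.137.
Ranked: large flies > wasps > leafhoppers.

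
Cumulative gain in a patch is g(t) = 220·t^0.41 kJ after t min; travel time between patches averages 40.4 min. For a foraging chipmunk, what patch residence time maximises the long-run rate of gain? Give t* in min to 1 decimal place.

28.1 min

Optimal t* satisfies g'(t*) = g(t*)/(T + t*).
g'(t) = 0.41·220·t^-0.59. Setting 0.41·220·t^-0.59 = 220·t^0.41/(40.4+t) gives 0.41(40.4+t) = t, so 0.59·t = 0.41×40.4.
t* = 0.41×40.4/0.59 = 28.07 min.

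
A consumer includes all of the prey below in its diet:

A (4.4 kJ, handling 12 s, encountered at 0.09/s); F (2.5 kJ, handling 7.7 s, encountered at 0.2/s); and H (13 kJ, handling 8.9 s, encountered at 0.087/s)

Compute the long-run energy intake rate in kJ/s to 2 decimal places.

R = (0.09×4.4 + 0.2×2.5 + 0.087×13) / (1 + 0.09×12 + 0.2×7.7 + 0.087×8.9) = 2.027/4.394 = 0.4613 kJ/s.

0.46 kJ/s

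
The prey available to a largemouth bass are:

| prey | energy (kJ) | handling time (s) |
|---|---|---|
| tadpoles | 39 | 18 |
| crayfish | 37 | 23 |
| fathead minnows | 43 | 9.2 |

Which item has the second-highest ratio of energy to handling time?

tadpoles

Profitability E/h (kJ/s): tadpoles = 39/18 = 2.17, crayfish = 37/23 = 1.61, fathead minnows = 43/9.2 = 4.67.
Ranked: fathead minnows > tadpoles > crayfish.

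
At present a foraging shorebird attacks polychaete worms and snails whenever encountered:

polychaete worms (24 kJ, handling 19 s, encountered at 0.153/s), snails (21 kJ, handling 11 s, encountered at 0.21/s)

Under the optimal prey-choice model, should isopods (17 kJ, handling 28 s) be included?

No

On polychaete worms and snails alone, R = ΣλE/(1+Σλh) = 8.082/6.217 = 1.3 kJ/s.
isopods: E/h = 17/28 = 0.6071 kJ/s.
0.6071 < 1.3, so adding isopods would lower the average — exclude it.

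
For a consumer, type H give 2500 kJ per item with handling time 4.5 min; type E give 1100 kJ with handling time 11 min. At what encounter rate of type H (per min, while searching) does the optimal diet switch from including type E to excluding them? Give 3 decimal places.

At the threshold, the rate on type H alone equals the profitability of type E: λ·2500/(1 + λ·4.5) = 1100/11 = 100.
Rearranging, λ(2500 − 100×4.5) = 100, so λ = 100/2050 = 0.04878 per min.

0.049 per min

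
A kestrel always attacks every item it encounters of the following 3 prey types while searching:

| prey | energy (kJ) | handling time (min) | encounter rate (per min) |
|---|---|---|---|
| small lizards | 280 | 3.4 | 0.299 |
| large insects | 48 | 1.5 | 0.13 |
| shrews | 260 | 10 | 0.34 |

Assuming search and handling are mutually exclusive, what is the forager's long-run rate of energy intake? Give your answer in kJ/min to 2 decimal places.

31.78 kJ/min

Energy encountered per unit search time: 0.299×280 + 0.13×48 + 0.34×260 = 178.4 kJ/min.
Handling time per unit search time: 0.299×3.4 + 0.13×1.5 + 0.34×10 = 4.612.
Rate = 178.4/(1 + 4.612) = 31.78 kJ/min.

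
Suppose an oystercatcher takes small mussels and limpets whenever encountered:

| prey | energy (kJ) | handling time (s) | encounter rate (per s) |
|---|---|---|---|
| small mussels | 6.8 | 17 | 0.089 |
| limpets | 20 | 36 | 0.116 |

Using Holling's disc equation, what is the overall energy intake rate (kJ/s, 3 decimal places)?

R = Σλ_iE_i / (1 + Σλ_ih_i)
Numerator: 0.089×6.8 + 0.116×20 = 2.925
Denominator: 1 + 0.089×17 + 0.116×36 = 6.689
R = 2.925/6.689 = 0.4373 kJ/s

0.437 kJ/s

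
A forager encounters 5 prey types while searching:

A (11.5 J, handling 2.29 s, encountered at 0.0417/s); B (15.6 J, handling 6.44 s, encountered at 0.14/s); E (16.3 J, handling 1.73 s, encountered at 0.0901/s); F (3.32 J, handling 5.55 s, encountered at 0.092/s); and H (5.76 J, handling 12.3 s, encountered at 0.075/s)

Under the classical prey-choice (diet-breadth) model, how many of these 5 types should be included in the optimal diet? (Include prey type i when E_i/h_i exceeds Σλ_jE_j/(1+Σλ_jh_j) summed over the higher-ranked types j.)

Profitabilities (E/h, J/s): E 9.42, A 5.02, B 2.42, F 0.598, H 0.468. Add prey in this order while the next type's profitability exceeds the intake rate on those already taken.
Rate on top 1: 1.271. A: 5.02 > 1.271 → include.
Rate on top 2: 1.557. B: 2.42 > 1.557 → include.
Rate on top 3: 1.919. F: 0.598 < 1.919 → exclude; stop.
Optimal diet: E, A, B — 3 of 5 types.

3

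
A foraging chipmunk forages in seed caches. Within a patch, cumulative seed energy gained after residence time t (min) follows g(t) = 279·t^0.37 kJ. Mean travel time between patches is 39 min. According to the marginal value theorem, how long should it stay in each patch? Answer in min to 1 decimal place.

Optimal t* satisfies g'(t*) = g(t*)/(T + t*).
g'(t) = 0.37·279·t^-0.63. Setting 0.37·279·t^-0.63 = 279·t^0.37/(39+t) gives 0.37(39+t) = t, so 0.63·t = 0.37×39.
t* = 0.37×39/0.63 = 22.9 min.

22.9 min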